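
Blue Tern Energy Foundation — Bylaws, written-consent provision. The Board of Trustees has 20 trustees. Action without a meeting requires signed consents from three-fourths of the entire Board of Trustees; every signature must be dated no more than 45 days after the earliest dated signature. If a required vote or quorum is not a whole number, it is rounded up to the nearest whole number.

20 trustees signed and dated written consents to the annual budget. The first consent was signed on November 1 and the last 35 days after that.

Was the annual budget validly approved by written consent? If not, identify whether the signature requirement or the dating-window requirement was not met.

Effective — both the signature and dating-window requirements are satisfied.

Signatures required: three-fourths of 20 — 3/4 of 20 = 15, so 15 needed; 20 signed. Sufficient.
Dating window: the latest signature is 35 days after the earliest; the limit is 45 days. Within the window.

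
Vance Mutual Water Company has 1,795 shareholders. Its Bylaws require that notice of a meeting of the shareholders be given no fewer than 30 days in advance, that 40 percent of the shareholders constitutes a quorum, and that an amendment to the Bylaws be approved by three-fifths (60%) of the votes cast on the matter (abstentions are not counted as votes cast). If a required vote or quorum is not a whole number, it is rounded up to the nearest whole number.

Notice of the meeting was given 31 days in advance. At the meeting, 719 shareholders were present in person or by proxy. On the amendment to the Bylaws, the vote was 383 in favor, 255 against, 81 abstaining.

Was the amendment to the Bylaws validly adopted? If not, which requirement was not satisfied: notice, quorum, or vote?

Valid — all requirements satisfied.

Notice: 31 days given; 30 required. Satisfied.
Quorum: 40% of 1,795 = 718; 719 present. Satisfied.
Vote: requires three-fifths of the votes cast (719 − 81 abstaining = 638); 3/5 of 638 = 382.80, rounded up to 383, so 383 needed; 383 in favor. Satisfied.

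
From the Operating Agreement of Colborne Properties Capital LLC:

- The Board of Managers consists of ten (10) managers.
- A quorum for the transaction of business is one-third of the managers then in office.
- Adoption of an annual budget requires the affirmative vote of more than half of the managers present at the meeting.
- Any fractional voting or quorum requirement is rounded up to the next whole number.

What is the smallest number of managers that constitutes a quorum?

4

1/3 of 10 = 3.33, rounded up to 4.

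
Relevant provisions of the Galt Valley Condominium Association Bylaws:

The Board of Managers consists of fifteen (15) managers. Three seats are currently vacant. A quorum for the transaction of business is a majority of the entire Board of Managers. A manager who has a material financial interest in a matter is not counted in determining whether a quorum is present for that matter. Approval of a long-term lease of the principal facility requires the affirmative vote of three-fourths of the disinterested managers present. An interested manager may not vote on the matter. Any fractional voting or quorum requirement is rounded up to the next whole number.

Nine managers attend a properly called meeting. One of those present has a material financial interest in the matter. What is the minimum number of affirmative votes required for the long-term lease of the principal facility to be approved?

The long-term lease of the principal facility requires three-fourths of the disinterested managers present (9 − 1 = 8).
3/4 of 8 = 6.

6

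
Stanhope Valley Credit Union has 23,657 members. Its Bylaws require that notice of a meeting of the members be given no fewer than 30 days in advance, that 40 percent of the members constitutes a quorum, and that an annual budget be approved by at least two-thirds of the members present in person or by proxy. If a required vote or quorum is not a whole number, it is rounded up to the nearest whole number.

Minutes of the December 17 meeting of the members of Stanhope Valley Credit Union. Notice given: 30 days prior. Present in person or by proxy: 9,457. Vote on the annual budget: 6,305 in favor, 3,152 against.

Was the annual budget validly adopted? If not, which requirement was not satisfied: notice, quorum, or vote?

Notice: 30 days given; 30 required. Satisfied.
Quorum: 40% of 23,657 = 9,462.80, rounded up to 9,463; 9,457 present. Not satisfied.
Vote: requires two-thirds of those present (9,457); 2/3 of 9457 = 6304.67, rounded up to 6305, so 6,305 needed; 6,305 in favor. Satisfied.

Invalid — quorum requirement not satisfied.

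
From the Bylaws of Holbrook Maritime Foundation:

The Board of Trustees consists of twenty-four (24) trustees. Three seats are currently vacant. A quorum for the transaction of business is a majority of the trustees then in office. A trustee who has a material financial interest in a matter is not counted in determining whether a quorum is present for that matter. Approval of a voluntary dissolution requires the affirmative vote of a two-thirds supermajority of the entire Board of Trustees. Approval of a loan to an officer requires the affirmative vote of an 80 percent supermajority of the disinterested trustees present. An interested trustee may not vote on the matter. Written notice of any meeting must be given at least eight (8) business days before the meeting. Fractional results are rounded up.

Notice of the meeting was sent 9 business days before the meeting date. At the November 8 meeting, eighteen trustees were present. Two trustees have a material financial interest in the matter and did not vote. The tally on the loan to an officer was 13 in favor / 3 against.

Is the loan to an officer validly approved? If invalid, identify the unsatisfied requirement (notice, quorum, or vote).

Notice: 9 business days given; 8 required (9 ≥ 8). Satisfied.
Quorum: 18 present, but the 2 interested trustees do not count, leaving 16. Quorum is 11. Satisfied.
Vote: the loan to an officer requires four-fifths of the disinterested trustees present (18 − 2 = 16). 4/5 of 16 = 12.80, rounded up to 13, so 13 affirmative votes are needed; 13 voted in favor. Satisfied.

Valid — all requirements satisfied.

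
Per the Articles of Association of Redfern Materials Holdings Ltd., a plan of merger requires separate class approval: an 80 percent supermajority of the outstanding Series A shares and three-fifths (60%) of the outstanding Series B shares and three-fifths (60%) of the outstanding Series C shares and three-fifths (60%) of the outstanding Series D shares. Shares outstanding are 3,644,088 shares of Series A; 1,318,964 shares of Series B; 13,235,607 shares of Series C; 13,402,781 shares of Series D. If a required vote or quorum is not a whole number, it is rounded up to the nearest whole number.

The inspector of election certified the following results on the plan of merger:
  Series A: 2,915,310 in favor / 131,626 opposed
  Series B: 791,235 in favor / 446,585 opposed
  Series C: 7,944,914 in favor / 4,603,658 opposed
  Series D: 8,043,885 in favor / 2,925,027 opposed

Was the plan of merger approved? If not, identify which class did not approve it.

Not approved — the Series B shares did not give the required vote.

Series A: 4/5 of 3644088 = 2915270.40, rounded up to 2915271; 2,915,271 required, 2,915,310 in favor — approved.
Series B: 3/5 of 1318964 = 791378.40, rounded up to 791379; 791,379 required, 791,235 in favor — not approved.
Series C: 3/5 of 13235607 = 7941364.20, rounded up to 7941365; 7,941,365 required, 7,944,914 in favor — approved.
Series D: 3/5 of 13402781 = 8041668.60, rounded up to 8041669; 8,041,669 required, 8,043,885 in favor — approved.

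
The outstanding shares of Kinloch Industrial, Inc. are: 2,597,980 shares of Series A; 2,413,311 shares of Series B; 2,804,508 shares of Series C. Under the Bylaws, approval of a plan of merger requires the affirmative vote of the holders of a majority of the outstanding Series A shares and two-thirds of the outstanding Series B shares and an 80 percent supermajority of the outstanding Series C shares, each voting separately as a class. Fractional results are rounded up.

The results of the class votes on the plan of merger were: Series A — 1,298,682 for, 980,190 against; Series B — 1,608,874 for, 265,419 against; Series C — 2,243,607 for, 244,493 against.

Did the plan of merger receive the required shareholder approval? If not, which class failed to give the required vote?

Series A: a majority of 2597980 is 1298991; 1,298,991 required, 1,298,682 in favor — not approved.
Series B: 2/3 of 2413311 = 1608874; 1,608,874 required, 1,608,874 in favor — approved.
Series C: 4/5 of 2804508 = 2243606.40, rounded up to 2243607; 2,243,607 required, 2,243,607 in favor — approved.

Not approved — the Series A shares did not give the required vote.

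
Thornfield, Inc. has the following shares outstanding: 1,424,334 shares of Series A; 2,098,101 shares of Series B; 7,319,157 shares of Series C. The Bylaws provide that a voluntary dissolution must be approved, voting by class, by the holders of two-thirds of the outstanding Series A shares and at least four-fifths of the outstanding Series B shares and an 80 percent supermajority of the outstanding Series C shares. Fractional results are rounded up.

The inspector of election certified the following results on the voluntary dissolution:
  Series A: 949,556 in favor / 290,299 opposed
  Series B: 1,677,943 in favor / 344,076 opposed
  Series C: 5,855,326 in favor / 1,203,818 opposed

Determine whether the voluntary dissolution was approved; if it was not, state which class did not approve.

Series A: 2/3 of 1424334 = 949556; 949,556 required, 949,556 in favor — approved.
Series B: 4/5 of 2098101 = 1678480.80, rounded up to 1678481; 1,678,481 required, 1,677,943 in favor — not approved.
Series C: 4/5 of 7319157 = 5855325.60, rounded up to 5855326; 5,855,326 required, 5,855,326 in favor — approved.

Not approved — the Series B shares did not give the required vote.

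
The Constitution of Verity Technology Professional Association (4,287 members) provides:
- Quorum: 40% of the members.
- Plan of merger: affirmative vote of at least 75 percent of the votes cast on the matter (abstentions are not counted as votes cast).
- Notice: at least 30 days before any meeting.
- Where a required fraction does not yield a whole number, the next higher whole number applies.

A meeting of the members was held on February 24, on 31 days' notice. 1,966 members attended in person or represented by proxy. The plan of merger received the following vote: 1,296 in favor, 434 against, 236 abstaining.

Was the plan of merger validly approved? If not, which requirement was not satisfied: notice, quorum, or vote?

Invalid — vote requirement not satisfied.

Notice: 31 days given; 30 required. Satisfied.
Quorum: 40% of 4,287 = 1,714.80, rounded up to 1,715; 1,966 present. Satisfied.
Vote: requires three-fourths of the votes cast (1,966 − 236 abstaining = 1,730); 3/4 of 1730 = 1297.50, rounded up to 1298, so 1,298 needed; 1,296 in favor. Not satisfied.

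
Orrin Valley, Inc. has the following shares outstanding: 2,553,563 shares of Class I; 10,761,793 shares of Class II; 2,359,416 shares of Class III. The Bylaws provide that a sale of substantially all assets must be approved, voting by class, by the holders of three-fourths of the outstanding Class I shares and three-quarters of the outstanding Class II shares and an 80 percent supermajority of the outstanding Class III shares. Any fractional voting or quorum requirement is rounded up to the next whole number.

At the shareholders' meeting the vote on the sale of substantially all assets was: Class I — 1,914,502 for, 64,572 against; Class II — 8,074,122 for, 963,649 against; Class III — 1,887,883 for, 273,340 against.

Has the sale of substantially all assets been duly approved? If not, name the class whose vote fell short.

Not approved — the Class I shares did not give the required vote.

Class I: 3/4 of 2553563 = 1915172.25, rounded up to 1915173; 1,915,173 required, 1,914,502 in favor — not approved.
Class II: 3/4 of 10761793 = 8071344.75, rounded up to 8071345; 8,071,345 required, 8,074,122 in favor — approved.
Class III: 4/5 of 2359416 = 1887532.80, rounded up to 1887533; 1,887,533 required, 1,887,883 in favor — approved.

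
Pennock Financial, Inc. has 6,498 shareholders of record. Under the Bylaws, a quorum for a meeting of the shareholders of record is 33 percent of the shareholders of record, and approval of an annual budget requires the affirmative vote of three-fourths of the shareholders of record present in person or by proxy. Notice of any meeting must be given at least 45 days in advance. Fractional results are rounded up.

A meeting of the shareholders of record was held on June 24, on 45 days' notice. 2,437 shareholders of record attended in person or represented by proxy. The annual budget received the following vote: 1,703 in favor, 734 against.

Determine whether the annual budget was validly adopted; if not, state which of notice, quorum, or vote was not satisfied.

Notice: 45 days given; 45 required. Satisfied.
Quorum: 33% of 6,498 = 2,144.34, rounded up to 2,145; 2,437 present. Satisfied.
Vote: requires three-fourths of those present (2,437); 3/4 of 2437 = 1827.75, rounded up to 1828, so 1,828 needed; 1,703 in favor. Not satisfied.

Invalid — vote requirement not satisfied.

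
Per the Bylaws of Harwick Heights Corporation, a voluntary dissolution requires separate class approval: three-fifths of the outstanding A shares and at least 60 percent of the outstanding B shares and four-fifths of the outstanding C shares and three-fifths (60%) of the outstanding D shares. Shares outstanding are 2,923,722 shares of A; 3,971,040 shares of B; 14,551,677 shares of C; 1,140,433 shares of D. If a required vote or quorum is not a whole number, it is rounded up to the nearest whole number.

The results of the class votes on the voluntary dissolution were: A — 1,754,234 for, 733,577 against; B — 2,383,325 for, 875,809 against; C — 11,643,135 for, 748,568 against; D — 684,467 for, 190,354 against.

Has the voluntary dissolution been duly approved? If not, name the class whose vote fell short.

Approved — every class gave the required vote.

A: 3/5 of 2923722 = 1754233.20, rounded up to 1754234; 1,754,234 required, 1,754,234 in favor — approved.
B: 3/5 of 3971040 = 2382624; 2,382,624 required, 2,383,325 in favor — approved.
C: 4/5 of 14551677 = 11641341.60, rounded up to 11641342; 11,641,342 required, 11,643,135 in favor — approved.
D: 3/5 of 1140433 = 684259.80, rounded up to 684260; 684,260 required, 684,467 in favor — approved.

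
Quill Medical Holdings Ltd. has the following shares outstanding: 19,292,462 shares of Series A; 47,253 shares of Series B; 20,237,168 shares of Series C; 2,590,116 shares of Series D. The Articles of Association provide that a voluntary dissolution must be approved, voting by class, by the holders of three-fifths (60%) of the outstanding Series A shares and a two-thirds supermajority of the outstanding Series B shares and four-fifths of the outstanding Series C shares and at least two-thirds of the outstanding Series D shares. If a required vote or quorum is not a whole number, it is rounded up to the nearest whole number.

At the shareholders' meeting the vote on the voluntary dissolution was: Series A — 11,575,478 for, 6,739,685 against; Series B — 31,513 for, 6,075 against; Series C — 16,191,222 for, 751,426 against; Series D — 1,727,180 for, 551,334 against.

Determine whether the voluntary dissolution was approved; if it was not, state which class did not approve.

Approved — every class gave the required vote.

Series A: 3/5 of 19292462 = 11575477.20, rounded up to 11575478; 11,575,478 required, 11,575,478 in favor — approved.
Series B: 2/3 of 47253 = 31502; 31,502 required, 31,513 in favor — approved.
Series C: 4/5 of 20237168 = 16189734.40, rounded up to 16189735; 16,189,735 required, 16,191,222 in favor — approved.
Series D: 2/3 of 2590116 = 1726744; 1,726,744 required, 1,727,180 in favor — approved.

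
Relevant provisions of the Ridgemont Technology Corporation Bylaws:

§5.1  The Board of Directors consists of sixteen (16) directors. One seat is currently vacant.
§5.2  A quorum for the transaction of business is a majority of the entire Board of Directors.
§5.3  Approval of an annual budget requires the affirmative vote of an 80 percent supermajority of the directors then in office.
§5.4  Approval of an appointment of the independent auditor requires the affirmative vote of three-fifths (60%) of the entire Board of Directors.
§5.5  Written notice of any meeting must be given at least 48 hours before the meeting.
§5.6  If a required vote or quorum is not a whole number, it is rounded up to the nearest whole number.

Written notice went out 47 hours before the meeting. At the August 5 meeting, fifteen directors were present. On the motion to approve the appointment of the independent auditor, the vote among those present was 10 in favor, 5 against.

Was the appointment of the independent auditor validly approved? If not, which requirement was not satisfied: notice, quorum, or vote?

Invalid — notice requirement not satisfied.

Notice: 47 hours given; 48 required (47 < 48). Not satisfied.
Quorum: 15 present; quorum is 9. Satisfied.
Vote: the appointment of the independent auditor requires three-fifths of the entire Board of Directors (16). 3/5 of 16 = 9.60, rounded up to 10, so 10 affirmative votes are needed; 10 voted in favor. Satisfied.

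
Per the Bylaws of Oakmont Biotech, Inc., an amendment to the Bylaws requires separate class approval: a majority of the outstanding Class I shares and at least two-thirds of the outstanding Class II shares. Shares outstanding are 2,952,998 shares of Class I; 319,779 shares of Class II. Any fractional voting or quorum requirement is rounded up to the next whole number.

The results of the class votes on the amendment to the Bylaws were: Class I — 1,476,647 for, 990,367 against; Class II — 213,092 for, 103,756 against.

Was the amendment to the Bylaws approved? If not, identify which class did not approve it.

Not approved — the Class II shares did not give the required vote.

Class I: a majority of 2952998 is 1476500; 1,476,500 required, 1,476,647 in favor — approved.
Class II: 2/3 of 319779 = 213186; 213,186 required, 213,092 in favor — not approved.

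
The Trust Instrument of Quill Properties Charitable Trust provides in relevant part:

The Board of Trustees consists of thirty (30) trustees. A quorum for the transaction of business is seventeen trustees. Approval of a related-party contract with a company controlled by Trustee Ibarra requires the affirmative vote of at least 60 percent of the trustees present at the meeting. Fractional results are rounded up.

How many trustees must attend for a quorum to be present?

The quorum is fixed at 17.

17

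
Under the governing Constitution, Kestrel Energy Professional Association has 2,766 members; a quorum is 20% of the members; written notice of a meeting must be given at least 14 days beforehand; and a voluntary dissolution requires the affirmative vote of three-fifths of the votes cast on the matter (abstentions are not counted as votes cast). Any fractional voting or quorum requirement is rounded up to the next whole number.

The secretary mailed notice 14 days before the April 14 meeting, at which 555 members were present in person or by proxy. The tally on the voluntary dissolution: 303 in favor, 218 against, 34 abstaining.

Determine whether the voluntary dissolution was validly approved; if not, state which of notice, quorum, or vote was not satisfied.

Invalid — vote requirement not satisfied.

Notice: 14 days given; 14 required. Satisfied.
Quorum: 20% of 2,766 = 553.20, rounded up to 554; 555 present. Satisfied.
Vote: requires three-fifths of the votes cast (555 − 34 abstaining = 521); 3/5 of 521 = 312.60, rounded up to 313, so 313 needed; 303 in favor. Not satisfied.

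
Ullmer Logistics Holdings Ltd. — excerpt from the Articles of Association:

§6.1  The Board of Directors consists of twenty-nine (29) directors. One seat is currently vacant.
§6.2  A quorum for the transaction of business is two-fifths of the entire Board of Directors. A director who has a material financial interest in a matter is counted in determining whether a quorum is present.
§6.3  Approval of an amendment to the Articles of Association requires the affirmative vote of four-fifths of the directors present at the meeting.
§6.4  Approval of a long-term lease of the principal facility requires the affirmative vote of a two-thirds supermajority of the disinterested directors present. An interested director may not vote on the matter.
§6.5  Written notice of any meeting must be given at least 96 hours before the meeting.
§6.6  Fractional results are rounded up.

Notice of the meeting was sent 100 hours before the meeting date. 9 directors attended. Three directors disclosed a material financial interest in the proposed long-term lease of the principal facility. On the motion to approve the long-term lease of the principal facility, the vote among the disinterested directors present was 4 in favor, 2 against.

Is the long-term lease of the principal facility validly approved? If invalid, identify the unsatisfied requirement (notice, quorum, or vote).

Notice: 100 hours given; 96 required (100 ≥ 96). Satisfied.
Quorum: 9 present (interested directors count toward quorum); quorum is 12. Not satisfied.
Vote: the long-term lease of the principal facility requires two-thirds of the disinterested directors present (9 − 3 = 6). 2/3 of 6 = 4, so 4 affirmative votes are needed; 4 voted in favor. Satisfied. (Moot — without a quorum no business can be validly transacted.)

Invalid — quorum requirement not satisfied.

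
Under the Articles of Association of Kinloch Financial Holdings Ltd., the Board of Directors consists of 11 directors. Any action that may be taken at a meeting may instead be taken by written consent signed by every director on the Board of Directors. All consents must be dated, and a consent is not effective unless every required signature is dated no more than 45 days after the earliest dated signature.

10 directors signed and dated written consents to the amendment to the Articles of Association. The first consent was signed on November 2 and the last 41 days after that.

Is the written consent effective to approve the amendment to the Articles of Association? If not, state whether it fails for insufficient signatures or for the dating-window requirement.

Not effective — insufficient signatures.

Signatures required: the unanimous vote of 11 — unanimous means all 11, so 11 needed; 10 signed. Insufficient.
Dating window: the latest signature is 41 days after the earliest; the limit is 45 days. Within the window.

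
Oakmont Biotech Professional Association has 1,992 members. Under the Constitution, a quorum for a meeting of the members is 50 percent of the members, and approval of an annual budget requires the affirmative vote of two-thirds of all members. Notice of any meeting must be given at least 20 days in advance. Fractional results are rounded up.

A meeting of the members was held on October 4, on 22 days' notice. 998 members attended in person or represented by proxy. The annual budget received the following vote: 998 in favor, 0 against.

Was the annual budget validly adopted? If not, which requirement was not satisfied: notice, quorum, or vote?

Notice: 22 days given; 20 required. Satisfied.
Quorum: 50% of 1,992 = 996; 998 present. Satisfied.
Vote: requires two-thirds of all members (1,992); 2/3 of 1992 = 1328, so 1,328 needed; 998 in favor. Not satisfied.

Invalid — vote requirement not satisfied.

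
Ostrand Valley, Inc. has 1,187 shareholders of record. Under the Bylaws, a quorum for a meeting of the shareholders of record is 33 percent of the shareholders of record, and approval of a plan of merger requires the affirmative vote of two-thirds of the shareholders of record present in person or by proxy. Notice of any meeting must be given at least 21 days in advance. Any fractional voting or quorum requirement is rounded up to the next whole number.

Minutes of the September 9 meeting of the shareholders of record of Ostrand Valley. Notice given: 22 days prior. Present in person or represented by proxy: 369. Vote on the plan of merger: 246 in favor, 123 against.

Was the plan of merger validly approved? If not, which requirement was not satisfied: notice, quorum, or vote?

Invalid — quorum requirement not satisfied.

Notice: 22 days given; 21 required. Satisfied.
Quorum: 33% of 1,187 = 391.71, rounded up to 392; 369 present. Not satisfied.
Vote: requires two-thirds of those present (369); 2/3 of 369 = 246, so 246 needed; 246 in favor. Satisfied.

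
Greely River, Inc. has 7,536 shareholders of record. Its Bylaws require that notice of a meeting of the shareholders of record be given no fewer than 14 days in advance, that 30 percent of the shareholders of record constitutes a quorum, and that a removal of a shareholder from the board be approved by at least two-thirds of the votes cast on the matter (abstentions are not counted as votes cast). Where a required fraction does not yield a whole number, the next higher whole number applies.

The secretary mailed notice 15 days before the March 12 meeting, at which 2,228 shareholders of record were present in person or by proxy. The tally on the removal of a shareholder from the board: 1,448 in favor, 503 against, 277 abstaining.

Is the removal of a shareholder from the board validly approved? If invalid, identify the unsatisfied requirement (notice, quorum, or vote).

Notice: 15 days given; 14 required. Satisfied.
Quorum: 30% of 7,536 = 2,260.80, rounded up to 2,261; 2,228 present. Not satisfied.
Vote: requires two-thirds of the votes cast (2,228 − 277 abstaining = 1,951); 2/3 of 1951 = 1300.67, rounded up to 1301, so 1,301 needed; 1,448 in favor. Satisfied.

Invalid — quorum requirement not satisfied.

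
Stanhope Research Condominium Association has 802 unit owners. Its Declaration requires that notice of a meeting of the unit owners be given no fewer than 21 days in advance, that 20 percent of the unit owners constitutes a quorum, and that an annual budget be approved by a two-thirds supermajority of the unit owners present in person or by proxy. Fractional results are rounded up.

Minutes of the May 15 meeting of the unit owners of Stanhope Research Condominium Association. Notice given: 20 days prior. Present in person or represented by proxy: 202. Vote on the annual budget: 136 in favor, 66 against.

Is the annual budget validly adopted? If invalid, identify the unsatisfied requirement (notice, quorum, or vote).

Notice: 20 days given; 21 required. Not satisfied.
Quorum: 20% of 802 = 160.40, rounded up to 161; 202 present. Satisfied.
Vote: requires two-thirds of those present (202); 2/3 of 202 = 134.67, rounded up to 135, so 135 needed; 136 in favor. Satisfied.

Invalid — notice requirement not satisfied.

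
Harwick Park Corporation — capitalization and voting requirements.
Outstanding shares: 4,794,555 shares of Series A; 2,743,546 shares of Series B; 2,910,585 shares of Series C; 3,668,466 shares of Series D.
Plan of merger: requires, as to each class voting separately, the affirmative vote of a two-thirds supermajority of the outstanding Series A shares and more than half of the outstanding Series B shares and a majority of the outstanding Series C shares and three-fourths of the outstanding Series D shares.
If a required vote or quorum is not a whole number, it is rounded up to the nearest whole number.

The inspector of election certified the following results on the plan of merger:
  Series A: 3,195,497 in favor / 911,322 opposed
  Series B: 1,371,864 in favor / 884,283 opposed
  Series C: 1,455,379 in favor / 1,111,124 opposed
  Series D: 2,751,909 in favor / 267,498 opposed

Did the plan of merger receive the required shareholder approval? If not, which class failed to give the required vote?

Not approved — the Series A shares did not give the required vote.

Series A: 2/3 of 4794555 = 3196370; 3,196,370 required, 3,195,497 in favor — not approved.
Series B: a majority of 2743546 is 1371774; 1,371,774 required, 1,371,864 in favor — approved.
Series C: a majority of 2910585 is 1455293; 1,455,293 required, 1,455,379 in favor — approved.
Series D: 3/4 of 3668466 = 2751349.50, rounded up to 2751350; 2,751,350 required, 2,751,909 in favor — approved.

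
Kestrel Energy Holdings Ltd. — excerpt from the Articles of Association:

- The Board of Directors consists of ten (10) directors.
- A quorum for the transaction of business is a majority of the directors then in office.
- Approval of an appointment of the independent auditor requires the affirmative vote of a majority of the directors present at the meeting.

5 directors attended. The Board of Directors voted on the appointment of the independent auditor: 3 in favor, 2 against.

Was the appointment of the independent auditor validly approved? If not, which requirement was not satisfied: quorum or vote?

Invalid — quorum requirement not satisfied.

Quorum: 5 present; quorum is 6. Not satisfied.
Vote: the appointment of the independent auditor requires a majority of the directors present (5). A majority of 5 is 3, so 3 affirmative votes are needed; 3 voted in favor. Satisfied. (Moot — without a quorum no business can be validly transacted.)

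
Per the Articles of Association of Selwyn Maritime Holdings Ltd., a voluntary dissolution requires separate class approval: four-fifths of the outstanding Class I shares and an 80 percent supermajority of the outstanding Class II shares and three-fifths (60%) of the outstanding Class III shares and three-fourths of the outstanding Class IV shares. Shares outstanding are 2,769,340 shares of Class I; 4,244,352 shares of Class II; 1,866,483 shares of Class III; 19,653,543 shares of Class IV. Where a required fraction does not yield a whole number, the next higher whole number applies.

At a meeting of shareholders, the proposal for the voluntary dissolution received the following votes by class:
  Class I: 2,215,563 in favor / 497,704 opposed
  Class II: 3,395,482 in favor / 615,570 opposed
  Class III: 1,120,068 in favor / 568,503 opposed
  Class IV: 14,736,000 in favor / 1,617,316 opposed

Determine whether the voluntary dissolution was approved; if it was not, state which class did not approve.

Not approved — the Class IV shares did not give the required vote.

Class I: 4/5 of 2769340 = 2215472; 2,215,472 required, 2,215,563 in favor — approved.
Class II: 4/5 of 4244352 = 3395481.60, rounded up to 3395482; 3,395,482 required, 3,395,482 in favor — approved.
Class III: 3/5 of 1866483 = 1119889.80, rounded up to 1119890; 1,119,890 required, 1,120,068 in favor — approved.
Class IV: 3/4 of 19653543 = 14740157.25, rounded up to 14740158; 14,740,158 required, 14,736,000 in favor — not approved.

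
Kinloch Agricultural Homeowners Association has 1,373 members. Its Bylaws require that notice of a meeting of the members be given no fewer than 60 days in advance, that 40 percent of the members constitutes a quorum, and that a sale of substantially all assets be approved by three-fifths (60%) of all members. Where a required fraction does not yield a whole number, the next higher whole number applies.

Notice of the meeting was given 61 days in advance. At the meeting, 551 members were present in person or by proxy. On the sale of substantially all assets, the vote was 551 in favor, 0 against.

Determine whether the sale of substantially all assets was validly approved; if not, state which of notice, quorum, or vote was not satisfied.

Invalid — vote requirement not satisfied.

Notice: 61 days given; 60 required. Satisfied.
Quorum: 40% of 1,373 = 549.20, rounded up to 550; 551 present. Satisfied.
Vote: requires three-fifths of all members (1,373); 3/5 of 1373 = 823.80, rounded up to 824, so 824 needed; 551 in favor. Not satisfied.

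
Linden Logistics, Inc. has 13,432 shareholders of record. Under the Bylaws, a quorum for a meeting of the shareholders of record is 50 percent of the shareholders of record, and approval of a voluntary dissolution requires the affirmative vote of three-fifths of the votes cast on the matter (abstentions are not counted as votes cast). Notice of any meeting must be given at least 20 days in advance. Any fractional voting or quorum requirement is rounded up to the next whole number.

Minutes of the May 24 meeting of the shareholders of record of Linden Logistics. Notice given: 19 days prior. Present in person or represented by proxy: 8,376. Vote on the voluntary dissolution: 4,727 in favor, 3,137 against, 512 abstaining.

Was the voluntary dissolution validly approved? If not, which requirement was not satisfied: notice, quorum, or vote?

Invalid — notice requirement not satisfied.

Notice: 19 days given; 20 required. Not satisfied.
Quorum: 50% of 13,432 = 6,716; 8,376 present. Satisfied.
Vote: requires three-fifths of the votes cast (8,376 − 512 abstaining = 7,864); 3/5 of 7864 = 4718.40, rounded up to 4719, so 4,719 needed; 4,727 in favor. Satisfied.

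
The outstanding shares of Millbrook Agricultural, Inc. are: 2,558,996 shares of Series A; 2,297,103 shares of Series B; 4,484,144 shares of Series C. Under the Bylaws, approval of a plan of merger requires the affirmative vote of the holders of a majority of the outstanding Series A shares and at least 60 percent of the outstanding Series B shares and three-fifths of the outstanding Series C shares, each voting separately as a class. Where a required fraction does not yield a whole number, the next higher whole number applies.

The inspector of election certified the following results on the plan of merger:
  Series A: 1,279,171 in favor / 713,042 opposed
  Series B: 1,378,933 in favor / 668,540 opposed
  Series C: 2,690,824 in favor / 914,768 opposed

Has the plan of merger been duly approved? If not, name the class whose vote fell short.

Not approved — the Series A shares did not give the required vote.

Series A: a majority of 2558996 is 1279499; 1,279,499 required, 1,279,171 in favor — not approved.
Series B: 3/5 of 2297103 = 1378261.80, rounded up to 1378262; 1,378,262 required, 1,378,933 in favor — approved.
Series C: 3/5 of 4484144 = 2690486.40, rounded up to 2690487; 2,690,487 required, 2,690,824 in favor — approved.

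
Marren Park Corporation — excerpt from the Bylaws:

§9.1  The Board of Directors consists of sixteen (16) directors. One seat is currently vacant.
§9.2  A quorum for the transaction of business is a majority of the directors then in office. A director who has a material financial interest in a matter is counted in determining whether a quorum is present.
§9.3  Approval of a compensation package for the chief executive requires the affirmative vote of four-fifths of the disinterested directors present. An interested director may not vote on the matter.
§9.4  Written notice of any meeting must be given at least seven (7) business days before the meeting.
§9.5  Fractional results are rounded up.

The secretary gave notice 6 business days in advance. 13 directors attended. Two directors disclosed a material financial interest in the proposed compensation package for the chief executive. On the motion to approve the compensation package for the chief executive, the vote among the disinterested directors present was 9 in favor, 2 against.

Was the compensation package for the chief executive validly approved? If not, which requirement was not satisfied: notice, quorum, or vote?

Invalid — notice requirement not satisfied.

Notice: 6 business days given; 7 required (6 < 7). Not satisfied.
Quorum: 13 present (interested directors count toward quorum); quorum is 8. Satisfied.
Vote: the compensation package for the chief executive requires four-fifths of the disinterested directors present (13 − 2 = 11). 4/5 of 11 = 8.80, rounded up to 9, so 9 affirmative votes are needed; 9 voted in favor. Satisfied.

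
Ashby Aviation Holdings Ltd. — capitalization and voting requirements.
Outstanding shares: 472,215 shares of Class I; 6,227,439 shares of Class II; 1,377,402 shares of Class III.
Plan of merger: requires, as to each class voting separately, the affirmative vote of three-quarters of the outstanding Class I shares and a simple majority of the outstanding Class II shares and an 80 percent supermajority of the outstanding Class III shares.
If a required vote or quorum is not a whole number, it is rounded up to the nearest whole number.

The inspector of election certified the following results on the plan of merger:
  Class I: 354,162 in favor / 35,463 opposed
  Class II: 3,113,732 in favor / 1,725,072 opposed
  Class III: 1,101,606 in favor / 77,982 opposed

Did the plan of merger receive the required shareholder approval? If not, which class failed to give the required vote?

Not approved — the Class III shares did not give the required vote.

Class I: 3/4 of 472215 = 354161.25, rounded up to 354162; 354,162 required, 354,162 in favor — approved.
Class II: a majority of 6227439 is 3113720; 3,113,720 required, 3,113,732 in favor — approved.
Class III: 4/5 of 1377402 = 1101921.60, rounded up to 1101922; 1,101,922 required, 1,101,606 in favor — not approved.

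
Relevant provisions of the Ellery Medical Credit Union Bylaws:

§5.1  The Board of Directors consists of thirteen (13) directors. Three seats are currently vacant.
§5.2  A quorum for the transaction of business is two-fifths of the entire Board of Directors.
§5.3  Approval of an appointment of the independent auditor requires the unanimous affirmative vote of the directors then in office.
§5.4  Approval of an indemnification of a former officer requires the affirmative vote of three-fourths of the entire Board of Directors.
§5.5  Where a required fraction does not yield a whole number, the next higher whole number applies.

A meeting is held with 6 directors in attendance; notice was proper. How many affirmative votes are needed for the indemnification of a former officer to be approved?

The indemnification of a former officer requires three-fourths of the entire Board of Directors (13).
3/4 of 13 = 9.75, rounded up to 10.
(Only 6 can vote, so the indemnification of a former officer cannot pass at this meeting, but the required vote is still 10.)

10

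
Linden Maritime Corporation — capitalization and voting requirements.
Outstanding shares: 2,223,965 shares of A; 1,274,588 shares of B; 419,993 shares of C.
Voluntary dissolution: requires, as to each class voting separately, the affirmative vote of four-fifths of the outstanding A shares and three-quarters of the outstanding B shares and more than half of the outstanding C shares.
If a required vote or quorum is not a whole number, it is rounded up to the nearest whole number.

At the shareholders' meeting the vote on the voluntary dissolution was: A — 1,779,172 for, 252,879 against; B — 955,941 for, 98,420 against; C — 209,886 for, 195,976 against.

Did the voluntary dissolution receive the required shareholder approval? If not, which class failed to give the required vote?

Not approved — the C shares did not give the required vote.

A: 4/5 of 2223965 = 1779172; 1,779,172 required, 1,779,172 in favor — approved.
B: 3/4 of 1274588 = 955941; 955,941 required, 955,941 in favor — approved.
C: a majority of 419993 is 209997; 209,997 required, 209,886 in favor — not approved.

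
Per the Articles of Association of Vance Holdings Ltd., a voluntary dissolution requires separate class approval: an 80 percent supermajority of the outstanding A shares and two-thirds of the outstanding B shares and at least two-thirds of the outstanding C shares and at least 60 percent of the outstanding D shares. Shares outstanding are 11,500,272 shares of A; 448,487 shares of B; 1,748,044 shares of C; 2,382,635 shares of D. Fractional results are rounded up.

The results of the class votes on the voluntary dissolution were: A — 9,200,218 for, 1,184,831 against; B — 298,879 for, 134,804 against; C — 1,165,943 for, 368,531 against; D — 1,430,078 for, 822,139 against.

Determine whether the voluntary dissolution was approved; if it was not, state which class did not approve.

A: 4/5 of 11500272 = 9200217.60, rounded up to 9200218; 9,200,218 required, 9,200,218 in favor — approved.
B: 2/3 of 448487 = 298991.33, rounded up to 298992; 298,992 required, 298,879 in favor — not approved.
C: 2/3 of 1748044 = 1165362.67, rounded up to 1165363; 1,165,363 required, 1,165,943 in favor — approved.
D: 3/5 of 2382635 = 1429581; 1,429,581 required, 1,430,078 in favor — approved.

Not approved — the B shares did not give the required vote.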